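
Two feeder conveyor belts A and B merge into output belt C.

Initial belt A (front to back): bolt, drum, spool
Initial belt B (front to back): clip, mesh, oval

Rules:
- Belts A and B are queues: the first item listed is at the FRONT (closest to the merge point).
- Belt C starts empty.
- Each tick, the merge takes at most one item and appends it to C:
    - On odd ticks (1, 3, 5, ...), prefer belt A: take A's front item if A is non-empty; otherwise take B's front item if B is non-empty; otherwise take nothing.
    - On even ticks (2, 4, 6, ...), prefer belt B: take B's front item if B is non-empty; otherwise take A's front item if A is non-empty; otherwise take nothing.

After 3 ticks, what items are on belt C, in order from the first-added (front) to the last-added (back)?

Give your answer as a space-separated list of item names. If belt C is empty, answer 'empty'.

Tick 1: prefer A, take bolt from A; A=[drum,spool] B=[clip,mesh,oval] C=[bolt]
Tick 2: prefer B, take clip from B; A=[drum,spool] B=[mesh,oval] C=[bolt,clip]
Tick 3: prefer A, take drum from A; A=[spool] B=[mesh,oval] C=[bolt,clip,drum]

Answer: bolt clip drum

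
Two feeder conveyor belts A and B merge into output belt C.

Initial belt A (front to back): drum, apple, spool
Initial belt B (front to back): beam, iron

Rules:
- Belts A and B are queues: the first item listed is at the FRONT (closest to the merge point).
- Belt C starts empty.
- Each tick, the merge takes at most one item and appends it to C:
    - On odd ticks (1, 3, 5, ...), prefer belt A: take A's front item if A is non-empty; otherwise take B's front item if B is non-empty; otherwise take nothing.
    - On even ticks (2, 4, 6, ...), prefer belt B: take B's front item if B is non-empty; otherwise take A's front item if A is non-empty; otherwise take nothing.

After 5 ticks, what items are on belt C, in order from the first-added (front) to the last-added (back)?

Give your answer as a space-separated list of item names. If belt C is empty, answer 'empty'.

Tick 1: prefer A, take drum from A; A=[apple,spool] B=[beam,iron] C=[drum]
Tick 2: prefer B, take beam from B; A=[apple,spool] B=[iron] C=[drum,beam]
Tick 3: prefer A, take apple from A; A=[spool] B=[iron] C=[drum,beam,apple]
Tick 4: prefer B, take iron from B; A=[spool] B=[-] C=[drum,beam,apple,iron]
Tick 5: prefer A, take spool from A; A=[-] B=[-] C=[drum,beam,apple,iron,spool]

Answer: drum beam apple iron spool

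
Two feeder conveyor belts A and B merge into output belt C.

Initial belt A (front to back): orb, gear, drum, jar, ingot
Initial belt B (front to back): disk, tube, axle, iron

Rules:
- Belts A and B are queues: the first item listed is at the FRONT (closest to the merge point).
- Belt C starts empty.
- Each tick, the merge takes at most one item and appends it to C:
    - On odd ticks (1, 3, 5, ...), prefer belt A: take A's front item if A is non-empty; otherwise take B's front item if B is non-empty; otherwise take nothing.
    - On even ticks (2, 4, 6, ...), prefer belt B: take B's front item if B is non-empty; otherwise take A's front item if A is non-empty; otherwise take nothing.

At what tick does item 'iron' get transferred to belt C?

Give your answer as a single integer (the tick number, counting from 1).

Answer: 8

Derivation:
Tick 1: prefer A, take orb from A; A=[gear,drum,jar,ingot] B=[disk,tube,axle,iron] C=[orb]
Tick 2: prefer B, take disk from B; A=[gear,drum,jar,ingot] B=[tube,axle,iron] C=[orb,disk]
Tick 3: prefer A, take gear from A; A=[drum,jar,ingot] B=[tube,axle,iron] C=[orb,disk,gear]
Tick 4: prefer B, take tube from B; A=[drum,jar,ingot] B=[axle,iron] C=[orb,disk,gear,tube]
Tick 5: prefer A, take drum from A; A=[jar,ingot] B=[axle,iron] C=[orb,disk,gear,tube,drum]
Tick 6: prefer B, take axle from B; A=[jar,ingot] B=[iron] C=[orb,disk,gear,tube,drum,axle]
Tick 7: prefer A, take jar from A; A=[ingot] B=[iron] C=[orb,disk,gear,tube,drum,axle,jar]
Tick 8: prefer B, take iron from B; A=[ingot] B=[-] C=[orb,disk,gear,tube,drum,axle,jar,iron]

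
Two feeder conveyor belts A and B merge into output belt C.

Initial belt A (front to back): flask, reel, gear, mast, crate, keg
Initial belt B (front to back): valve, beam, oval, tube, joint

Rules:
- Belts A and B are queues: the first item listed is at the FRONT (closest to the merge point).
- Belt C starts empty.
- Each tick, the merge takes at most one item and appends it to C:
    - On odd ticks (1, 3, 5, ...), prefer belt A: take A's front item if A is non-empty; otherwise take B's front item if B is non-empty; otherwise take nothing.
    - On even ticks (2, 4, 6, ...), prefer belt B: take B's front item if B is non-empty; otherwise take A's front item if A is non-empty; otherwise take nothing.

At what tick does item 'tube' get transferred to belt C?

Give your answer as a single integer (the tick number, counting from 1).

Tick 1: prefer A, take flask from A; A=[reel,gear,mast,crate,keg] B=[valve,beam,oval,tube,joint] C=[flask]
Tick 2: prefer B, take valve from B; A=[reel,gear,mast,crate,keg] B=[beam,oval,tube,joint] C=[flask,valve]
Tick 3: prefer A, take reel from A; A=[gear,mast,crate,keg] B=[beam,oval,tube,joint] C=[flask,valve,reel]
Tick 4: prefer B, take beam from B; A=[gear,mast,crate,keg] B=[oval,tube,joint] C=[flask,valve,reel,beam]
Tick 5: prefer A, take gear from A; A=[mast,crate,keg] B=[oval,tube,joint] C=[flask,valve,reel,beam,gear]
Tick 6: prefer B, take oval from B; A=[mast,crate,keg] B=[tube,joint] C=[flask,valve,reel,beam,gear,oval]
Tick 7: prefer A, take mast from A; A=[crate,keg] B=[tube,joint] C=[flask,valve,reel,beam,gear,oval,mast]
Tick 8: prefer B, take tube from B; A=[crate,keg] B=[joint] C=[flask,valve,reel,beam,gear,oval,mast,tube]

Answer: 8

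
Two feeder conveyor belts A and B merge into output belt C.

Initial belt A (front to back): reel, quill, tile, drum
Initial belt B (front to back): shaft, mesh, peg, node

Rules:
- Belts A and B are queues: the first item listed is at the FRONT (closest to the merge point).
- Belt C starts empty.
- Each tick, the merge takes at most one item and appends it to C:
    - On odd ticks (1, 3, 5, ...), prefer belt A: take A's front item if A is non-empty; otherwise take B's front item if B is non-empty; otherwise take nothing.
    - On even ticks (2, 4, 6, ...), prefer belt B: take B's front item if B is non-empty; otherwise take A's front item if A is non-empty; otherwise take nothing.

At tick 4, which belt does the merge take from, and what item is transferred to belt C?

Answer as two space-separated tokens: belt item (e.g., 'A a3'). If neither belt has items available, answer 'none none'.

Answer: B mesh

Derivation:
Tick 1: prefer A, take reel from A; A=[quill,tile,drum] B=[shaft,mesh,peg,node] C=[reel]
Tick 2: prefer B, take shaft from B; A=[quill,tile,drum] B=[mesh,peg,node] C=[reel,shaft]
Tick 3: prefer A, take quill from A; A=[tile,drum] B=[mesh,peg,node] C=[reel,shaft,quill]
Tick 4: prefer B, take mesh from B; A=[tile,drum] B=[peg,node] C=[reel,shaft,quill,mesh]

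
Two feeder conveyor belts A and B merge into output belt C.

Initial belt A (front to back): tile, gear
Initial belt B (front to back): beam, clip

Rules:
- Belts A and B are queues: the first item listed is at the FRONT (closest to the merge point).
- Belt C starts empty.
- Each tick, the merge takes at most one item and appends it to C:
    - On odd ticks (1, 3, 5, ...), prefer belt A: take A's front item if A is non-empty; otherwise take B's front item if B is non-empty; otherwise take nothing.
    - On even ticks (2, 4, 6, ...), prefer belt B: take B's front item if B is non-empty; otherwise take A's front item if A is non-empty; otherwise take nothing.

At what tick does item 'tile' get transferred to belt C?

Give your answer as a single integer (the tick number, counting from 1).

Tick 1: prefer A, take tile from A; A=[gear] B=[beam,clip] C=[tile]

Answer: 1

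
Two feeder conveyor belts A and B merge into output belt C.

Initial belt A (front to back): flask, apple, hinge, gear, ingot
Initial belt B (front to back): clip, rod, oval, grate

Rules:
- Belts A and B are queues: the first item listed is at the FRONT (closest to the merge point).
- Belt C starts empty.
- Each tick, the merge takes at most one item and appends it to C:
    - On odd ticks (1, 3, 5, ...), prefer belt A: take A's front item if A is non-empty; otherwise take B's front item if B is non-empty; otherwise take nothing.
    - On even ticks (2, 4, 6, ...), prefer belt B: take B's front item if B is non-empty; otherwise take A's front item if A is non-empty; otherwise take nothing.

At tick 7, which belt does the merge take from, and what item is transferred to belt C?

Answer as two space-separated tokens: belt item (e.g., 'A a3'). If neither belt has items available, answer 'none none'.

Tick 1: prefer A, take flask from A; A=[apple,hinge,gear,ingot] B=[clip,rod,oval,grate] C=[flask]
Tick 2: prefer B, take clip from B; A=[apple,hinge,gear,ingot] B=[rod,oval,grate] C=[flask,clip]
Tick 3: prefer A, take apple from A; A=[hinge,gear,ingot] B=[rod,oval,grate] C=[flask,clip,apple]
Tick 4: prefer B, take rod from B; A=[hinge,gear,ingot] B=[oval,grate] C=[flask,clip,apple,rod]
Tick 5: prefer A, take hinge from A; A=[gear,ingot] B=[oval,grate] C=[flask,clip,apple,rod,hinge]
Tick 6: prefer B, take oval from B; A=[gear,ingot] B=[grate] C=[flask,clip,apple,rod,hinge,oval]
Tick 7: prefer A, take gear from A; A=[ingot] B=[grate] C=[flask,clip,apple,rod,hinge,oval,gear]

Answer: A gear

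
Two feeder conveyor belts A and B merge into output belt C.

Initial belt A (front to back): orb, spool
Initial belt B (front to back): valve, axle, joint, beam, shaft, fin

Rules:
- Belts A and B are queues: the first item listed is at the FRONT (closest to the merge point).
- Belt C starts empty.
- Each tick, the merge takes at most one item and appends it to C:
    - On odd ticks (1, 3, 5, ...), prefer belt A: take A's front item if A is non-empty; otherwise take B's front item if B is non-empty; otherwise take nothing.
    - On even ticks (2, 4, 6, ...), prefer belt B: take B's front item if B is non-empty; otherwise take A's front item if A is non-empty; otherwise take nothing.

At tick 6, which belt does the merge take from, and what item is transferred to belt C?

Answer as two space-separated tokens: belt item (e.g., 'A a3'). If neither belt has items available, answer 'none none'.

Answer: B beam

Derivation:
Tick 1: prefer A, take orb from A; A=[spool] B=[valve,axle,joint,beam,shaft,fin] C=[orb]
Tick 2: prefer B, take valve from B; A=[spool] B=[axle,joint,beam,shaft,fin] C=[orb,valve]
Tick 3: prefer A, take spool from A; A=[-] B=[axle,joint,beam,shaft,fin] C=[orb,valve,spool]
Tick 4: prefer B, take axle from B; A=[-] B=[joint,beam,shaft,fin] C=[orb,valve,spool,axle]
Tick 5: prefer A, take joint from B; A=[-] B=[beam,shaft,fin] C=[orb,valve,spool,axle,joint]
Tick 6: prefer B, take beam from B; A=[-] B=[shaft,fin] C=[orb,valve,spool,axle,joint,beam]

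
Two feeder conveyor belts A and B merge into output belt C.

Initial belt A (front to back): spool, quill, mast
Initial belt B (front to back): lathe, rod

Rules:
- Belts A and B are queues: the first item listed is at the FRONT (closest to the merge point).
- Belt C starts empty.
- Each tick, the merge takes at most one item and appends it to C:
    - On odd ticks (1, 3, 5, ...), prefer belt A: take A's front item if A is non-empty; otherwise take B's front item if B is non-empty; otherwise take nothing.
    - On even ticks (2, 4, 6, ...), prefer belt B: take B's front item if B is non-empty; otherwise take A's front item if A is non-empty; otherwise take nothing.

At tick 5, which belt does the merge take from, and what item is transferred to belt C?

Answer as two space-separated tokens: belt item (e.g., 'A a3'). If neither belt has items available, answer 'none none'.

Answer: A mast

Derivation:
Tick 1: prefer A, take spool from A; A=[quill,mast] B=[lathe,rod] C=[spool]
Tick 2: prefer B, take lathe from B; A=[quill,mast] B=[rod] C=[spool,lathe]
Tick 3: prefer A, take quill from A; A=[mast] B=[rod] C=[spool,lathe,quill]
Tick 4: prefer B, take rod from B; A=[mast] B=[-] C=[spool,lathe,quill,rod]
Tick 5: prefer A, take mast from A; A=[-] B=[-] C=[spool,lathe,quill,rod,mast]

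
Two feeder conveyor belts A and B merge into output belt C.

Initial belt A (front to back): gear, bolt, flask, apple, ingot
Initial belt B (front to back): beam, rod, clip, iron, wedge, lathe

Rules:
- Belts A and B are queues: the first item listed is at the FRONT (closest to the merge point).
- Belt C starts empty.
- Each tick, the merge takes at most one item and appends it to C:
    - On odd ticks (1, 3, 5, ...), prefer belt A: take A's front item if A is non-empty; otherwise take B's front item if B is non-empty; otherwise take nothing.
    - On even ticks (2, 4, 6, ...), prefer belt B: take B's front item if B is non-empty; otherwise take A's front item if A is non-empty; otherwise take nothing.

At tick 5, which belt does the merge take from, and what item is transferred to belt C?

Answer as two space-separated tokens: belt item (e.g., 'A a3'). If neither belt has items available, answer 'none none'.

Answer: A flask

Derivation:
Tick 1: prefer A, take gear from A; A=[bolt,flask,apple,ingot] B=[beam,rod,clip,iron,wedge,lathe] C=[gear]
Tick 2: prefer B, take beam from B; A=[bolt,flask,apple,ingot] B=[rod,clip,iron,wedge,lathe] C=[gear,beam]
Tick 3: prefer A, take bolt from A; A=[flask,apple,ingot] B=[rod,clip,iron,wedge,lathe] C=[gear,beam,bolt]
Tick 4: prefer B, take rod from B; A=[flask,apple,ingot] B=[clip,iron,wedge,lathe] C=[gear,beam,bolt,rod]
Tick 5: prefer A, take flask from A; A=[apple,ingot] B=[clip,iron,wedge,lathe] C=[gear,beam,bolt,rod,flask]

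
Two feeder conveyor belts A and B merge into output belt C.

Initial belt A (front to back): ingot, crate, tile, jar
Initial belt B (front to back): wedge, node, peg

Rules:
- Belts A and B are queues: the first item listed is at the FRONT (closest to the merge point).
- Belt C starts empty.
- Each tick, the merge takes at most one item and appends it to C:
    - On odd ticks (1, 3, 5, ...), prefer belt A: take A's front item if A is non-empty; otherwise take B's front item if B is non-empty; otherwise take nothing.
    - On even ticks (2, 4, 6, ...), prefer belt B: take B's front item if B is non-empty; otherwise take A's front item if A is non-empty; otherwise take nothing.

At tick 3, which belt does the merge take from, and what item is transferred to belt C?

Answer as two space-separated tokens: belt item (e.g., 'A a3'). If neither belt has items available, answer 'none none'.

Tick 1: prefer A, take ingot from A; A=[crate,tile,jar] B=[wedge,node,peg] C=[ingot]
Tick 2: prefer B, take wedge from B; A=[crate,tile,jar] B=[node,peg] C=[ingot,wedge]
Tick 3: prefer A, take crate from A; A=[tile,jar] B=[node,peg] C=[ingot,wedge,crate]

Answer: A crate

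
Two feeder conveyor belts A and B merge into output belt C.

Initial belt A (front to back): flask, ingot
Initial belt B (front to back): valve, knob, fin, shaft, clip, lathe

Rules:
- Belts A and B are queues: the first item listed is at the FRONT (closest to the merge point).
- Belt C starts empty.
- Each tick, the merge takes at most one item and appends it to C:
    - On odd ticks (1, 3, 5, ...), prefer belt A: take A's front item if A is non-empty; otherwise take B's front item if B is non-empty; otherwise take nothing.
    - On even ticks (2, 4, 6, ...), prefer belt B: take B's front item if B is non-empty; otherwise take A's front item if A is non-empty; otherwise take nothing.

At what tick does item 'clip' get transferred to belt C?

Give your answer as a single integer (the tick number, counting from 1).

Answer: 7

Derivation:
Tick 1: prefer A, take flask from A; A=[ingot] B=[valve,knob,fin,shaft,clip,lathe] C=[flask]
Tick 2: prefer B, take valve from B; A=[ingot] B=[knob,fin,shaft,clip,lathe] C=[flask,valve]
Tick 3: prefer A, take ingot from A; A=[-] B=[knob,fin,shaft,clip,lathe] C=[flask,valve,ingot]
Tick 4: prefer B, take knob from B; A=[-] B=[fin,shaft,clip,lathe] C=[flask,valve,ingot,knob]
Tick 5: prefer A, take fin from B; A=[-] B=[shaft,clip,lathe] C=[flask,valve,ingot,knob,fin]
Tick 6: prefer B, take shaft from B; A=[-] B=[clip,lathe] C=[flask,valve,ingot,knob,fin,shaft]
Tick 7: prefer A, take clip from B; A=[-] B=[lathe] C=[flask,valve,ingot,knob,fin,shaft,clip]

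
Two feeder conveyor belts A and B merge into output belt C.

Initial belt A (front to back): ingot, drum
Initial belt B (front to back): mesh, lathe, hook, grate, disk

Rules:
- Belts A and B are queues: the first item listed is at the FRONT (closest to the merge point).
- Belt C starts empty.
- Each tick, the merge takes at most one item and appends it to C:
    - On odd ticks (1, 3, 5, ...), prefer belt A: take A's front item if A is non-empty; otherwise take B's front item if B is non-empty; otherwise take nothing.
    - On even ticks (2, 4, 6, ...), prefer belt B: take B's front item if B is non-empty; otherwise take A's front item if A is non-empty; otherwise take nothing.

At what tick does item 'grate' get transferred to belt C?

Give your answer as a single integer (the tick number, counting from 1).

Tick 1: prefer A, take ingot from A; A=[drum] B=[mesh,lathe,hook,grate,disk] C=[ingot]
Tick 2: prefer B, take mesh from B; A=[drum] B=[lathe,hook,grate,disk] C=[ingot,mesh]
Tick 3: prefer A, take drum from A; A=[-] B=[lathe,hook,grate,disk] C=[ingot,mesh,drum]
Tick 4: prefer B, take lathe from B; A=[-] B=[hook,grate,disk] C=[ingot,mesh,drum,lathe]
Tick 5: prefer A, take hook from B; A=[-] B=[grate,disk] C=[ingot,mesh,drum,lathe,hook]
Tick 6: prefer B, take grate from B; A=[-] B=[disk] C=[ingot,mesh,drum,lathe,hook,grate]

Answer: 6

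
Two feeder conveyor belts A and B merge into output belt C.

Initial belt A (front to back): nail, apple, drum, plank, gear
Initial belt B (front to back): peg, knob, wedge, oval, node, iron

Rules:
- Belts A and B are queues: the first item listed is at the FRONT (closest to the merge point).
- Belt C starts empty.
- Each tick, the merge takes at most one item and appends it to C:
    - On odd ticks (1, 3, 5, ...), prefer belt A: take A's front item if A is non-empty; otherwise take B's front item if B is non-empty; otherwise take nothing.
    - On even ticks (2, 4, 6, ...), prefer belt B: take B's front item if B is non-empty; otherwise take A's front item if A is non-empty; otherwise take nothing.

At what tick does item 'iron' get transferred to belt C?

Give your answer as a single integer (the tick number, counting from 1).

Tick 1: prefer A, take nail from A; A=[apple,drum,plank,gear] B=[peg,knob,wedge,oval,node,iron] C=[nail]
Tick 2: prefer B, take peg from B; A=[apple,drum,plank,gear] B=[knob,wedge,oval,node,iron] C=[nail,peg]
Tick 3: prefer A, take apple from A; A=[drum,plank,gear] B=[knob,wedge,oval,node,iron] C=[nail,peg,apple]
Tick 4: prefer B, take knob from B; A=[drum,plank,gear] B=[wedge,oval,node,iron] C=[nail,peg,apple,knob]
Tick 5: prefer A, take drum from A; A=[plank,gear] B=[wedge,oval,node,iron] C=[nail,peg,apple,knob,drum]
Tick 6: prefer B, take wedge from B; A=[plank,gear] B=[oval,node,iron] C=[nail,peg,apple,knob,drum,wedge]
Tick 7: prefer A, take plank from A; A=[gear] B=[oval,node,iron] C=[nail,peg,apple,knob,drum,wedge,plank]
Tick 8: prefer B, take oval from B; A=[gear] B=[node,iron] C=[nail,peg,apple,knob,drum,wedge,plank,oval]
Tick 9: prefer A, take gear from A; A=[-] B=[node,iron] C=[nail,peg,apple,knob,drum,wedge,plank,oval,gear]
Tick 10: prefer B, take node from B; A=[-] B=[iron] C=[nail,peg,apple,knob,drum,wedge,plank,oval,gear,node]
Tick 11: prefer A, take iron from B; A=[-] B=[-] C=[nail,peg,apple,knob,drum,wedge,plank,oval,gear,node,iron]

Answer: 11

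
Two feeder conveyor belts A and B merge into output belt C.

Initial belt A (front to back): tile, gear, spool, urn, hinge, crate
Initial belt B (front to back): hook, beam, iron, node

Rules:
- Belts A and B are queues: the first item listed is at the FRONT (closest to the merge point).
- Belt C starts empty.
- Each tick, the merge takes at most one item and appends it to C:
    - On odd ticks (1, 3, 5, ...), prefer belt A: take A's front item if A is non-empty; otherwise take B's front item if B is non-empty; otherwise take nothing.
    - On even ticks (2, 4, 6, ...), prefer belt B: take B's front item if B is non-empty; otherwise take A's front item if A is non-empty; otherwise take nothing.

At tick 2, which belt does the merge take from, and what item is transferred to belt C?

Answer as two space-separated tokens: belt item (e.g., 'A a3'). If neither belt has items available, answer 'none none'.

Tick 1: prefer A, take tile from A; A=[gear,spool,urn,hinge,crate] B=[hook,beam,iron,node] C=[tile]
Tick 2: prefer B, take hook from B; A=[gear,spool,urn,hinge,crate] B=[beam,iron,node] C=[tile,hook]

Answer: B hook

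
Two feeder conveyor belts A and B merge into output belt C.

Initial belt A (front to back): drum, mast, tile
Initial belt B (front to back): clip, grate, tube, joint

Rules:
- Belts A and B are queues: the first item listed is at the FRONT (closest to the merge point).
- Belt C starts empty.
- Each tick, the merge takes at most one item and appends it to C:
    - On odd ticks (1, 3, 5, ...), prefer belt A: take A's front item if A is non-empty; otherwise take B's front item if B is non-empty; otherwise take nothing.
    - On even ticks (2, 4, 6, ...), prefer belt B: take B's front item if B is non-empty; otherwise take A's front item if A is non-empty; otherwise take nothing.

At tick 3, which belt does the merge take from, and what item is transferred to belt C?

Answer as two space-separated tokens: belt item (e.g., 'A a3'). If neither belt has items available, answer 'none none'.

Tick 1: prefer A, take drum from A; A=[mast,tile] B=[clip,grate,tube,joint] C=[drum]
Tick 2: prefer B, take clip from B; A=[mast,tile] B=[grate,tube,joint] C=[drum,clip]
Tick 3: prefer A, take mast from A; A=[tile] B=[grate,tube,joint] C=[drum,clip,mast]

Answer: A mast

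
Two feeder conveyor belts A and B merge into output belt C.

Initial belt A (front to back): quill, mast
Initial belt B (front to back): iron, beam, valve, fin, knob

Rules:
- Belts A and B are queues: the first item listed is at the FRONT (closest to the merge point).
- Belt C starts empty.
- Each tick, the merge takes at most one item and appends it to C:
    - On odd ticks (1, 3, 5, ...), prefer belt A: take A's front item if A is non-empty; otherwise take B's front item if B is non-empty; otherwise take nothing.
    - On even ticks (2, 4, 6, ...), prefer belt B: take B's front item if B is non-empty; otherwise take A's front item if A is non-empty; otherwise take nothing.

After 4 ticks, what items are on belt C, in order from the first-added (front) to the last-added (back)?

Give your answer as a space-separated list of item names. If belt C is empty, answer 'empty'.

Tick 1: prefer A, take quill from A; A=[mast] B=[iron,beam,valve,fin,knob] C=[quill]
Tick 2: prefer B, take iron from B; A=[mast] B=[beam,valve,fin,knob] C=[quill,iron]
Tick 3: prefer A, take mast from A; A=[-] B=[beam,valve,fin,knob] C=[quill,iron,mast]
Tick 4: prefer B, take beam from B; A=[-] B=[valve,fin,knob] C=[quill,iron,mast,beam]

Answer: quill iron mast beam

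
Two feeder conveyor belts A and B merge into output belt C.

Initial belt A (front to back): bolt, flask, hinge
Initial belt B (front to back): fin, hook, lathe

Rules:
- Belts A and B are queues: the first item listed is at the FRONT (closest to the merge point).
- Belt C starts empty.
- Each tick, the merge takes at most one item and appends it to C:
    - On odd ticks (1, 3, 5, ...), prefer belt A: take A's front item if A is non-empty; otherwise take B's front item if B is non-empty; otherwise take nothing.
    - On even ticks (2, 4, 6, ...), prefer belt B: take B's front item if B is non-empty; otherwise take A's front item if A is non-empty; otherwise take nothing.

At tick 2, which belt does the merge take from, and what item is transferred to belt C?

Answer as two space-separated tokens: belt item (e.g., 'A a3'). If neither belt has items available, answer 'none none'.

Answer: B fin

Derivation:
Tick 1: prefer A, take bolt from A; A=[flask,hinge] B=[fin,hook,lathe] C=[bolt]
Tick 2: prefer B, take fin from B; A=[flask,hinge] B=[hook,lathe] C=[bolt,fin]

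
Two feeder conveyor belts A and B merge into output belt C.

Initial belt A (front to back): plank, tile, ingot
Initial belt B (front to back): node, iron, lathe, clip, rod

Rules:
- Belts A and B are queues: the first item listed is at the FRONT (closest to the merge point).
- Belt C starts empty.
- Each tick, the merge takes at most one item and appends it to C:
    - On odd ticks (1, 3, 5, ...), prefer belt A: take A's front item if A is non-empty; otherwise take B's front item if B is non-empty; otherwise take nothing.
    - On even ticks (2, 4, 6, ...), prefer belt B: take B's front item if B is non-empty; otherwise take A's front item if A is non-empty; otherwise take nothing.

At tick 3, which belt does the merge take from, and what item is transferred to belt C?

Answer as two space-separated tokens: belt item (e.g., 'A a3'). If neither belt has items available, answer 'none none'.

Answer: A tile

Derivation:
Tick 1: prefer A, take plank from A; A=[tile,ingot] B=[node,iron,lathe,clip,rod] C=[plank]
Tick 2: prefer B, take node from B; A=[tile,ingot] B=[iron,lathe,clip,rod] C=[plank,node]
Tick 3: prefer A, take tile from A; A=[ingot] B=[iron,lathe,clip,rod] C=[plank,node,tile]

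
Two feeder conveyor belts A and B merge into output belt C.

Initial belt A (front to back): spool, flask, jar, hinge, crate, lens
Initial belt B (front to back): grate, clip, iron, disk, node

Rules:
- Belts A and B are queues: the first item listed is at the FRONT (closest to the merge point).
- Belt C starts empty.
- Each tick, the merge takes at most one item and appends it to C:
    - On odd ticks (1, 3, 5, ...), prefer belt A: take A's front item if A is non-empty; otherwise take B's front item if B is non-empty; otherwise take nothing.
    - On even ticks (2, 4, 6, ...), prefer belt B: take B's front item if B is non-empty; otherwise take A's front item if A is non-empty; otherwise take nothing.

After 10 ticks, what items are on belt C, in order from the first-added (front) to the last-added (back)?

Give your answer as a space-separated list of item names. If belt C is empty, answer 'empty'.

Tick 1: prefer A, take spool from A; A=[flask,jar,hinge,crate,lens] B=[grate,clip,iron,disk,node] C=[spool]
Tick 2: prefer B, take grate from B; A=[flask,jar,hinge,crate,lens] B=[clip,iron,disk,node] C=[spool,grate]
Tick 3: prefer A, take flask from A; A=[jar,hinge,crate,lens] B=[clip,iron,disk,node] C=[spool,grate,flask]
Tick 4: prefer B, take clip from B; A=[jar,hinge,crate,lens] B=[iron,disk,node] C=[spool,grate,flask,clip]
Tick 5: prefer A, take jar from A; A=[hinge,crate,lens] B=[iron,disk,node] C=[spool,grate,flask,clip,jar]
Tick 6: prefer B, take iron from B; A=[hinge,crate,lens] B=[disk,node] C=[spool,grate,flask,clip,jar,iron]
Tick 7: prefer A, take hinge from A; A=[crate,lens] B=[disk,node] C=[spool,grate,flask,clip,jar,iron,hinge]
Tick 8: prefer B, take disk from B; A=[crate,lens] B=[node] C=[spool,grate,flask,clip,jar,iron,hinge,disk]
Tick 9: prefer A, take crate from A; A=[lens] B=[node] C=[spool,grate,flask,clip,jar,iron,hinge,disk,crate]
Tick 10: prefer B, take node from B; A=[lens] B=[-] C=[spool,grate,flask,clip,jar,iron,hinge,disk,crate,node]

Answer: spool grate flask clip jar iron hinge disk crate node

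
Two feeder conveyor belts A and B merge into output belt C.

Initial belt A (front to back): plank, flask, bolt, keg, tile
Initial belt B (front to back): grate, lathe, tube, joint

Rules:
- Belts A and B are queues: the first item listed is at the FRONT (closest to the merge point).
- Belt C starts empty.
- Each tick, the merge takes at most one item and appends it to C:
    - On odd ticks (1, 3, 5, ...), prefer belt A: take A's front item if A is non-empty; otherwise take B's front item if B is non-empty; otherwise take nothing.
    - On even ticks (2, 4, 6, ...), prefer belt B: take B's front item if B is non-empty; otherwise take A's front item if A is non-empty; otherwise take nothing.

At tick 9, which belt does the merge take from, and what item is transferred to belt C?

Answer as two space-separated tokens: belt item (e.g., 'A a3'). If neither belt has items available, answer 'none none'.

Answer: A tile

Derivation:
Tick 1: prefer A, take plank from A; A=[flask,bolt,keg,tile] B=[grate,lathe,tube,joint] C=[plank]
Tick 2: prefer B, take grate from B; A=[flask,bolt,keg,tile] B=[lathe,tube,joint] C=[plank,grate]
Tick 3: prefer A, take flask from A; A=[bolt,keg,tile] B=[lathe,tube,joint] C=[plank,grate,flask]
Tick 4: prefer B, take lathe from B; A=[bolt,keg,tile] B=[tube,joint] C=[plank,grate,flask,lathe]
Tick 5: prefer A, take bolt from A; A=[keg,tile] B=[tube,joint] C=[plank,grate,flask,lathe,bolt]
Tick 6: prefer B, take tube from B; A=[keg,tile] B=[joint] C=[plank,grate,flask,lathe,bolt,tube]
Tick 7: prefer A, take keg from A; A=[tile] B=[joint] C=[plank,grate,flask,lathe,bolt,tube,keg]
Tick 8: prefer B, take joint from B; A=[tile] B=[-] C=[plank,grate,flask,lathe,bolt,tube,keg,joint]
Tick 9: prefer A, take tile from A; A=[-] B=[-] C=[plank,grate,flask,lathe,bolt,tube,keg,joint,tile]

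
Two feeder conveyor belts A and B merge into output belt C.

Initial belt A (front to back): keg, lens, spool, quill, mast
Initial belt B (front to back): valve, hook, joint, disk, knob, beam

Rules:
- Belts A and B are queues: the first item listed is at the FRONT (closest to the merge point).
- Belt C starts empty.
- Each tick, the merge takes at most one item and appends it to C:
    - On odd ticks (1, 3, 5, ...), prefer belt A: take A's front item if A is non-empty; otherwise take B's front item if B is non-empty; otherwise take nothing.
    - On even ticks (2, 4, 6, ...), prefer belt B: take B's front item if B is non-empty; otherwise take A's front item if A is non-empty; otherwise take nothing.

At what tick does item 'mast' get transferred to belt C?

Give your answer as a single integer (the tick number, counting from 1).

Answer: 9

Derivation:
Tick 1: prefer A, take keg from A; A=[lens,spool,quill,mast] B=[valve,hook,joint,disk,knob,beam] C=[keg]
Tick 2: prefer B, take valve from B; A=[lens,spool,quill,mast] B=[hook,joint,disk,knob,beam] C=[keg,valve]
Tick 3: prefer A, take lens from A; A=[spool,quill,mast] B=[hook,joint,disk,knob,beam] C=[keg,valve,lens]
Tick 4: prefer B, take hook from B; A=[spool,quill,mast] B=[joint,disk,knob,beam] C=[keg,valve,lens,hook]
Tick 5: prefer A, take spool from A; A=[quill,mast] B=[joint,disk,knob,beam] C=[keg,valve,lens,hook,spool]
Tick 6: prefer B, take joint from B; A=[quill,mast] B=[disk,knob,beam] C=[keg,valve,lens,hook,spool,joint]
Tick 7: prefer A, take quill from A; A=[mast] B=[disk,knob,beam] C=[keg,valve,lens,hook,spool,joint,quill]
Tick 8: prefer B, take disk from B; A=[mast] B=[knob,beam] C=[keg,valve,lens,hook,spool,joint,quill,disk]
Tick 9: prefer A, take mast from A; A=[-] B=[knob,beam] C=[keg,valve,lens,hook,spool,joint,quill,disk,mast]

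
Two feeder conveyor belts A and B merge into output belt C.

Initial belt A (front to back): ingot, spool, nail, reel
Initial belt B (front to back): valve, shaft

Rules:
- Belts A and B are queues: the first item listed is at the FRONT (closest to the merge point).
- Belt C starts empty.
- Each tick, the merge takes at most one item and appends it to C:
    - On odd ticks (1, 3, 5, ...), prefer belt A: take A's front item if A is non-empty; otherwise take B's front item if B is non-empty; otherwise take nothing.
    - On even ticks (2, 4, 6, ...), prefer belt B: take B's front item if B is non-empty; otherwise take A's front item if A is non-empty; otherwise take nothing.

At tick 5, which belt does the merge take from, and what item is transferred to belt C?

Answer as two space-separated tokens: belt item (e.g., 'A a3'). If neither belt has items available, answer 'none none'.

Tick 1: prefer A, take ingot from A; A=[spool,nail,reel] B=[valve,shaft] C=[ingot]
Tick 2: prefer B, take valve from B; A=[spool,nail,reel] B=[shaft] C=[ingot,valve]
Tick 3: prefer A, take spool from A; A=[nail,reel] B=[shaft] C=[ingot,valve,spool]
Tick 4: prefer B, take shaft from B; A=[nail,reel] B=[-] C=[ingot,valve,spool,shaft]
Tick 5: prefer A, take nail from A; A=[reel] B=[-] C=[ingot,valve,spool,shaft,nail]

Answer: A nail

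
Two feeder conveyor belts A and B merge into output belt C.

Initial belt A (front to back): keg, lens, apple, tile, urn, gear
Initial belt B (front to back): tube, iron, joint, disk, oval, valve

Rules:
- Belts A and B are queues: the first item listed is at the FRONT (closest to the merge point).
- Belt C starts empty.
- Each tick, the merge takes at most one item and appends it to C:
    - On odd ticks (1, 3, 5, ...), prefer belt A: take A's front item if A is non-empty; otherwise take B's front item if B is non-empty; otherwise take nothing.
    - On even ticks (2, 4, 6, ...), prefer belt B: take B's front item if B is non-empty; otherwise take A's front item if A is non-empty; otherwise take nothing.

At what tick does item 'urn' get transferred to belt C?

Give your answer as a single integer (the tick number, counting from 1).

Tick 1: prefer A, take keg from A; A=[lens,apple,tile,urn,gear] B=[tube,iron,joint,disk,oval,valve] C=[keg]
Tick 2: prefer B, take tube from B; A=[lens,apple,tile,urn,gear] B=[iron,joint,disk,oval,valve] C=[keg,tube]
Tick 3: prefer A, take lens from A; A=[apple,tile,urn,gear] B=[iron,joint,disk,oval,valve] C=[keg,tube,lens]
Tick 4: prefer B, take iron from B; A=[apple,tile,urn,gear] B=[joint,disk,oval,valve] C=[keg,tube,lens,iron]
Tick 5: prefer A, take apple from A; A=[tile,urn,gear] B=[joint,disk,oval,valve] C=[keg,tube,lens,iron,apple]
Tick 6: prefer B, take joint from B; A=[tile,urn,gear] B=[disk,oval,valve] C=[keg,tube,lens,iron,apple,joint]
Tick 7: prefer A, take tile from A; A=[urn,gear] B=[disk,oval,valve] C=[keg,tube,lens,iron,apple,joint,tile]
Tick 8: prefer B, take disk from B; A=[urn,gear] B=[oval,valve] C=[keg,tube,lens,iron,apple,joint,tile,disk]
Tick 9: prefer A, take urn from A; A=[gear] B=[oval,valve] C=[keg,tube,lens,iron,apple,joint,tile,disk,urn]

Answer: 9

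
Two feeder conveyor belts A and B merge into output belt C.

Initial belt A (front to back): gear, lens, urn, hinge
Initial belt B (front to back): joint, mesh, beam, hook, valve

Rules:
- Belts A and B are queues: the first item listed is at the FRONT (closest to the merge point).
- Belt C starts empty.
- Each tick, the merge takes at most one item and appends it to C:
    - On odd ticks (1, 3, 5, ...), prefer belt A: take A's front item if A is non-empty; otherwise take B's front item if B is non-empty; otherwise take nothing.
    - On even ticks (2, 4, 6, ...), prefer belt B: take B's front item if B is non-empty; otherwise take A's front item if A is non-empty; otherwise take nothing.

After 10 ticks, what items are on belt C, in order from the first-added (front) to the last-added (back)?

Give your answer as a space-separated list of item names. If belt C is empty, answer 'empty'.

Answer: gear joint lens mesh urn beam hinge hook valve

Derivation:
Tick 1: prefer A, take gear from A; A=[lens,urn,hinge] B=[joint,mesh,beam,hook,valve] C=[gear]
Tick 2: prefer B, take joint from B; A=[lens,urn,hinge] B=[mesh,beam,hook,valve] C=[gear,joint]
Tick 3: prefer A, take lens from A; A=[urn,hinge] B=[mesh,beam,hook,valve] C=[gear,joint,lens]
Tick 4: prefer B, take mesh from B; A=[urn,hinge] B=[beam,hook,valve] C=[gear,joint,lens,mesh]
Tick 5: prefer A, take urn from A; A=[hinge] B=[beam,hook,valve] C=[gear,joint,lens,mesh,urn]
Tick 6: prefer B, take beam from B; A=[hinge] B=[hook,valve] C=[gear,joint,lens,mesh,urn,beam]
Tick 7: prefer A, take hinge from A; A=[-] B=[hook,valve] C=[gear,joint,lens,mesh,urn,beam,hinge]
Tick 8: prefer B, take hook from B; A=[-] B=[valve] C=[gear,joint,lens,mesh,urn,beam,hinge,hook]
Tick 9: prefer A, take valve from B; A=[-] B=[-] C=[gear,joint,lens,mesh,urn,beam,hinge,hook,valve]
Tick 10: prefer B, both empty, nothing taken; A=[-] B=[-] C=[gear,joint,lens,mesh,urn,beam,hinge,hook,valve]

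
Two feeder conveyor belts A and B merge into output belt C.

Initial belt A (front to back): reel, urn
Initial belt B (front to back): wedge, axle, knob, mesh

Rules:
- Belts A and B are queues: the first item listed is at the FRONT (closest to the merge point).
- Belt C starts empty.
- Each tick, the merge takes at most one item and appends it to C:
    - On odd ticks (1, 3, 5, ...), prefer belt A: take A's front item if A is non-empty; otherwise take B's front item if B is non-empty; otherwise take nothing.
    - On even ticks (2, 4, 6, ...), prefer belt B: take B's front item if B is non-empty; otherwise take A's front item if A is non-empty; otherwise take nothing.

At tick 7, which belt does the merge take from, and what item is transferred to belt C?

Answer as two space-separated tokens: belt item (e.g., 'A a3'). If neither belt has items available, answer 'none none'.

Tick 1: prefer A, take reel from A; A=[urn] B=[wedge,axle,knob,mesh] C=[reel]
Tick 2: prefer B, take wedge from B; A=[urn] B=[axle,knob,mesh] C=[reel,wedge]
Tick 3: prefer A, take urn from A; A=[-] B=[axle,knob,mesh] C=[reel,wedge,urn]
Tick 4: prefer B, take axle from B; A=[-] B=[knob,mesh] C=[reel,wedge,urn,axle]
Tick 5: prefer A, take knob from B; A=[-] B=[mesh] C=[reel,wedge,urn,axle,knob]
Tick 6: prefer B, take mesh from B; A=[-] B=[-] C=[reel,wedge,urn,axle,knob,mesh]
Tick 7: prefer A, both empty, nothing taken; A=[-] B=[-] C=[reel,wedge,urn,axle,knob,mesh]

Answer: none none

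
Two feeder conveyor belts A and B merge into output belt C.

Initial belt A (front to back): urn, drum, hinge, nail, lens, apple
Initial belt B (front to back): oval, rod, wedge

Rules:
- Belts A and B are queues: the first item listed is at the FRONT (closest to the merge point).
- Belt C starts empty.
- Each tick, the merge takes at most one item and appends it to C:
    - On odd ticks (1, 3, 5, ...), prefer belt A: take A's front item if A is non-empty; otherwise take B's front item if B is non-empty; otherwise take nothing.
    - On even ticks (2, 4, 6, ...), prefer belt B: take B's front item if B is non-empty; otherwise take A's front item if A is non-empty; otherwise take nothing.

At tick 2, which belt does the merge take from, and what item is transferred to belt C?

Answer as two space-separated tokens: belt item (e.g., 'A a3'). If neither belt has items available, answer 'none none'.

Tick 1: prefer A, take urn from A; A=[drum,hinge,nail,lens,apple] B=[oval,rod,wedge] C=[urn]
Tick 2: prefer B, take oval from B; A=[drum,hinge,nail,lens,apple] B=[rod,wedge] C=[urn,oval]

Answer: B oval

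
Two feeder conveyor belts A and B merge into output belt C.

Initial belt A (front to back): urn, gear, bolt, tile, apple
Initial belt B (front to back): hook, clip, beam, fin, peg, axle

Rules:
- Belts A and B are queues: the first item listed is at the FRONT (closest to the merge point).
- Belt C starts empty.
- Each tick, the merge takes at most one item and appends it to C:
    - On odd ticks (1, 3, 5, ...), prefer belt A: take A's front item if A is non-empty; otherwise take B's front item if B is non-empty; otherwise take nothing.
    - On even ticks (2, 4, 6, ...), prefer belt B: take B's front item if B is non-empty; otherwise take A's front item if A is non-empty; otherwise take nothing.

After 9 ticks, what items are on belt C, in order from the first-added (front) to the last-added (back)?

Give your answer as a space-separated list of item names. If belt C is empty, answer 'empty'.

Tick 1: prefer A, take urn from A; A=[gear,bolt,tile,apple] B=[hook,clip,beam,fin,peg,axle] C=[urn]
Tick 2: prefer B, take hook from B; A=[gear,bolt,tile,apple] B=[clip,beam,fin,peg,axle] C=[urn,hook]
Tick 3: prefer A, take gear from A; A=[bolt,tile,apple] B=[clip,beam,fin,peg,axle] C=[urn,hook,gear]
Tick 4: prefer B, take clip from B; A=[bolt,tile,apple] B=[beam,fin,peg,axle] C=[urn,hook,gear,clip]
Tick 5: prefer A, take bolt from A; A=[tile,apple] B=[beam,fin,peg,axle] C=[urn,hook,gear,clip,bolt]
Tick 6: prefer B, take beam from B; A=[tile,apple] B=[fin,peg,axle] C=[urn,hook,gear,clip,bolt,beam]
Tick 7: prefer A, take tile from A; A=[apple] B=[fin,peg,axle] C=[urn,hook,gear,clip,bolt,beam,tile]
Tick 8: prefer B, take fin from B; A=[apple] B=[peg,axle] C=[urn,hook,gear,clip,bolt,beam,tile,fin]
Tick 9: prefer A, take apple from A; A=[-] B=[peg,axle] C=[urn,hook,gear,clip,bolt,beam,tile,fin,apple]

Answer: urn hook gear clip bolt beam tile fin apple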